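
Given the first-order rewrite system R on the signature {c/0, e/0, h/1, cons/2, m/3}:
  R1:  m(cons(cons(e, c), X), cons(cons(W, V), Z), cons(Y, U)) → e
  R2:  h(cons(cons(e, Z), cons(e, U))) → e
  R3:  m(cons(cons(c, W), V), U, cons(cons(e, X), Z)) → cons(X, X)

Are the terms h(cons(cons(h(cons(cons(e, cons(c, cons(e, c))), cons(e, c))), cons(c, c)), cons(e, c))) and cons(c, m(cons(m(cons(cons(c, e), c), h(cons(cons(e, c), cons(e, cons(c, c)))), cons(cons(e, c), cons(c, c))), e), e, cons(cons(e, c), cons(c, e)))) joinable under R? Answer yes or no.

no — NF(t₁) = e, NF(t₂) = cons(c, cons(c, c))

Reduce t₁ = h(cons(cons(h(cons(cons(e, cons(c, cons(e, c))), cons(e, c))), cons(c, c)), cons(e, c))):
1. h(cons(cons(h(cons(cons(e, cons(c, cons(e, c))), cons(e, c))), cons(c, c)), cons(e, c)))  →  h(cons(cons(e, cons(c, c)), cons(e, c)))   [R2 at 1.1.1]
2. h(cons(cons(e, cons(c, c)), cons(e, c)))  →  e   [R2 at ε]

Reduce t₂ = cons(c, m(cons(m(cons(cons(c, e), c), h(cons(cons(e, c), cons(e, cons(c, c)))), cons(cons(e, c), cons(c, c))), e), e, cons(cons(e, c), cons(c, e)))):
1. cons(c, m(cons(m(cons(cons(c, e), c), h(cons(cons(e, c), cons(e, cons(c, c)))), cons(cons(e, c), cons(c, c))), e), e, cons(cons(e, c), cons(c, e))))  →  cons(c, m(cons(cons(c, c), e), e, cons(cons(e, c), cons(c, e))))   [R3 at 2.1.1]
2. cons(c, m(cons(cons(c, c), e), e, cons(cons(e, c), cons(c, e))))  →  cons(c, cons(c, c))   [R3 at 2]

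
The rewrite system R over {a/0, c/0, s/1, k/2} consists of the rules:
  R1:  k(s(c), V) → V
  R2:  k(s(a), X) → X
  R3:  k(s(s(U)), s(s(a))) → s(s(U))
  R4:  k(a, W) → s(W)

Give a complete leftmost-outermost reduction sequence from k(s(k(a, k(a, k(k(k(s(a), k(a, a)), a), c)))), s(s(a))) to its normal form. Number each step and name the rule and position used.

1. k(s(k(a, k(a, k(k(k(s(a), k(a, a)), a), c)))), s(s(a)))  →  k(s(s(k(a, k(k(k(s(a), k(a, a)), a), c)))), s(s(a)))   [R4 at 1.1]
2. k(s(s(k(a, k(k(k(s(a), k(a, a)), a), c)))), s(s(a)))  →  s(s(k(a, k(k(k(s(a), k(a, a)), a), c))))   [R3 at ε]
3. s(s(k(a, k(k(k(s(a), k(a, a)), a), c))))  →  s(s(s(k(k(k(s(a), k(a, a)), a), c))))   [R4 at 1.1]
4. s(s(s(k(k(k(s(a), k(a, a)), a), c))))  →  s(s(s(k(k(k(a, a), a), c))))   [R2 at 1.1.1.1.1]
5. s(s(s(k(k(k(a, a), a), c))))  →  s(s(s(k(k(s(a), a), c))))   [R4 at 1.1.1.1.1]
6. s(s(s(k(k(s(a), a), c))))  →  s(s(s(k(a, c))))   [R2 at 1.1.1.1]
7. s(s(s(k(a, c))))  →  s(s(s(s(c))))   [R4 at 1.1.1]

s(s(s(s(c))))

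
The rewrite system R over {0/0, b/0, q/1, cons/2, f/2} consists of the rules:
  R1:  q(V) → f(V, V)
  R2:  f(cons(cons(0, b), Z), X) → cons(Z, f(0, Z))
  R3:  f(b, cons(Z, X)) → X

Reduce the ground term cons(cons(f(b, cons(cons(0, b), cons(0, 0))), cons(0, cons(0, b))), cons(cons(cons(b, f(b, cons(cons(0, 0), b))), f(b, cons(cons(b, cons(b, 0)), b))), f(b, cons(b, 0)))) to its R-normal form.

1. cons(cons(f(b, cons(cons(0, b), cons(0, 0))), cons(0, cons(0, b))), cons(cons(cons(b, f(b, cons(cons(0, 0), b))), f(b, cons(cons(b, cons(b, 0)), b))), f(b, cons(b, 0))))  →  cons(cons(cons(0, 0), cons(0, cons(0, b))), cons(cons(cons(b, f(b, cons(cons(0, 0), b))), f(b, cons(cons(b, cons(b, 0)), b))), f(b, cons(b, 0))))   [R3 at 1.1]
2. cons(cons(cons(0, 0), cons(0, cons(0, b))), cons(cons(cons(b, f(b, cons(cons(0, 0), b))), f(b, cons(cons(b, cons(b, 0)), b))), f(b, cons(b, 0))))  →  cons(cons(cons(0, 0), cons(0, cons(0, b))), cons(cons(cons(b, b), f(b, cons(cons(b, cons(b, 0)), b))), f(b, cons(b, 0))))   [R3 at 2.1.1.2]
3. cons(cons(cons(0, 0), cons(0, cons(0, b))), cons(cons(cons(b, b), f(b, cons(cons(b, cons(b, 0)), b))), f(b, cons(b, 0))))  →  cons(cons(cons(0, 0), cons(0, cons(0, b))), cons(cons(cons(b, b), b), f(b, cons(b, 0))))   [R3 at 2.1.2]
4. cons(cons(cons(0, 0), cons(0, cons(0, b))), cons(cons(cons(b, b), b), f(b, cons(b, 0))))  →  cons(cons(cons(0, 0), cons(0, cons(0, b))), cons(cons(cons(b, b), b), 0))   [R3 at 2.2]

cons(cons(cons(0, 0), cons(0, cons(0, b))), cons(cons(cons(b, b), b), 0))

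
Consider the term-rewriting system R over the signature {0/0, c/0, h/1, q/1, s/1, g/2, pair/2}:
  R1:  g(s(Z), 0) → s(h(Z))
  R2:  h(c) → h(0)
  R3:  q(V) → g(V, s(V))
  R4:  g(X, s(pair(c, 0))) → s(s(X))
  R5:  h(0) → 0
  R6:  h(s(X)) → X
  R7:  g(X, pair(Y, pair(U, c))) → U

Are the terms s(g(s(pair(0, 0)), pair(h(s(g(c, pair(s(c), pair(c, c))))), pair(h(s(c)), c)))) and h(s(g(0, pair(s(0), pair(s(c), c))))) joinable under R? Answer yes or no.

Reduce t₁ = s(g(s(pair(0, 0)), pair(h(s(g(c, pair(s(c), pair(c, c))))), pair(h(s(c)), c)))):
1. s(g(s(pair(0, 0)), pair(h(s(g(c, pair(s(c), pair(c, c))))), pair(h(s(c)), c))))  →  s(h(s(c)))   [R7 at 1]
2. s(h(s(c)))  →  s(c)   [R6 at 1]

Reduce t₂ = h(s(g(0, pair(s(0), pair(s(c), c))))):
1. h(s(g(0, pair(s(0), pair(s(c), c)))))  →  g(0, pair(s(0), pair(s(c), c)))   [R6 at ε]
2. g(0, pair(s(0), pair(s(c), c)))  →  s(c)   [R7 at ε]

yes — NF(t₁) = s(c), NF(t₂) = s(c)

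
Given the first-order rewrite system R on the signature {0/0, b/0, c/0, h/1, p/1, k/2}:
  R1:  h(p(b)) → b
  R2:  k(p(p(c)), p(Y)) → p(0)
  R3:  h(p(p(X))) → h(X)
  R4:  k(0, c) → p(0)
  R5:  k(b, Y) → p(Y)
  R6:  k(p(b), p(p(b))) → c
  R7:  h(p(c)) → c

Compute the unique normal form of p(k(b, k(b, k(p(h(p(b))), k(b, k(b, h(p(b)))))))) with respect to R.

p(p(p(c)))

1. p(k(b, k(b, k(p(h(p(b))), k(b, k(b, h(p(b))))))))  →  p(p(k(b, k(p(h(p(b))), k(b, k(b, h(p(b))))))))   [R5 at 1]
2. p(p(k(b, k(p(h(p(b))), k(b, k(b, h(p(b))))))))  →  p(p(p(k(p(h(p(b))), k(b, k(b, h(p(b))))))))   [R5 at 1.1]
3. p(p(p(k(p(h(p(b))), k(b, k(b, h(p(b))))))))  →  p(p(p(k(p(b), k(b, k(b, h(p(b))))))))   [R1 at 1.1.1.1.1]
4. p(p(p(k(p(b), k(b, k(b, h(p(b))))))))  →  p(p(p(k(p(b), p(k(b, h(p(b))))))))   [R5 at 1.1.1.2]
5. p(p(p(k(p(b), p(k(b, h(p(b))))))))  →  p(p(p(k(p(b), p(p(h(p(b))))))))   [R5 at 1.1.1.2.1]
6. p(p(p(k(p(b), p(p(h(p(b))))))))  →  p(p(p(k(p(b), p(p(b))))))   [R1 at 1.1.1.2.1.1]
7. p(p(p(k(p(b), p(p(b))))))  →  p(p(p(c)))   [R6 at 1.1.1]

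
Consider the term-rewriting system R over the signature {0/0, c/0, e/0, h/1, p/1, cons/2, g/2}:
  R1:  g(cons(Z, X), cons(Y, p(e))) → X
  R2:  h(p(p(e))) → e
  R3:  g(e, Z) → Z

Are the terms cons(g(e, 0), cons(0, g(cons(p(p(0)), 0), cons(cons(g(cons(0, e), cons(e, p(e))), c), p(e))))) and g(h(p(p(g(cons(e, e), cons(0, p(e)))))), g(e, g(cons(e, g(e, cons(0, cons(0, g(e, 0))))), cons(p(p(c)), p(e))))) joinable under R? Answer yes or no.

Reduce t₁ = cons(g(e, 0), cons(0, g(cons(p(p(0)), 0), cons(cons(g(cons(0, e), cons(e, p(e))), c), p(e))))):
1. cons(g(e, 0), cons(0, g(cons(p(p(0)), 0), cons(cons(g(cons(0, e), cons(e, p(e))), c), p(e)))))  →  cons(0, cons(0, g(cons(p(p(0)), 0), cons(cons(g(cons(0, e), cons(e, p(e))), c), p(e)))))   [R3 at 1]
2. cons(0, cons(0, g(cons(p(p(0)), 0), cons(cons(g(cons(0, e), cons(e, p(e))), c), p(e)))))  →  cons(0, cons(0, 0))   [R1 at 2.2]

Reduce t₂ = g(h(p(p(g(cons(e, e), cons(0, p(e)))))), g(e, g(cons(e, g(e, cons(0, cons(0, g(e, 0))))), cons(p(p(c)), p(e))))):
1. g(h(p(p(g(cons(e, e), cons(0, p(e)))))), g(e, g(cons(e, g(e, cons(0, cons(0, g(e, 0))))), cons(p(p(c)), p(e)))))  →  g(h(p(p(e))), g(e, g(cons(e, g(e, cons(0, cons(0, g(e, 0))))), cons(p(p(c)), p(e)))))   [R1 at 1.1.1.1]
2. g(h(p(p(e))), g(e, g(cons(e, g(e, cons(0, cons(0, g(e, 0))))), cons(p(p(c)), p(e)))))  →  g(e, g(e, g(cons(e, g(e, cons(0, cons(0, g(e, 0))))), cons(p(p(c)), p(e)))))   [R2 at 1]
3. g(e, g(e, g(cons(e, g(e, cons(0, cons(0, g(e, 0))))), cons(p(p(c)), p(e)))))  →  g(e, g(cons(e, g(e, cons(0, cons(0, g(e, 0))))), cons(p(p(c)), p(e))))   [R3 at ε]
4. g(e, g(cons(e, g(e, cons(0, cons(0, g(e, 0))))), cons(p(p(c)), p(e))))  →  g(cons(e, g(e, cons(0, cons(0, g(e, 0))))), cons(p(p(c)), p(e)))   [R3 at ε]
5. g(cons(e, g(e, cons(0, cons(0, g(e, 0))))), cons(p(p(c)), p(e)))  →  g(e, cons(0, cons(0, g(e, 0))))   [R1 at ε]
6. g(e, cons(0, cons(0, g(e, 0))))  →  cons(0, cons(0, g(e, 0)))   [R3 at ε]
7. cons(0, cons(0, g(e, 0)))  →  cons(0, cons(0, 0))   [R3 at 2.2]

yes — NF(t₁) = cons(0, cons(0, 0)), NF(t₂) = cons(0, cons(0, 0))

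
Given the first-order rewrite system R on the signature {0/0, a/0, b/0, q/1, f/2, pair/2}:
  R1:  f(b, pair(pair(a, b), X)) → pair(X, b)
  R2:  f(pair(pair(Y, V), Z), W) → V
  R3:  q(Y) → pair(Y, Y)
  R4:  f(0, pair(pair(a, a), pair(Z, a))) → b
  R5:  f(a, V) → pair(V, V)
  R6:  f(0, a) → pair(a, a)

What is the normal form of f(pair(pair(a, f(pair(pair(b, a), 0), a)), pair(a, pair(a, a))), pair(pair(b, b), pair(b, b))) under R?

1. f(pair(pair(a, f(pair(pair(b, a), 0), a)), pair(a, pair(a, a))), pair(pair(b, b), pair(b, b)))  →  f(pair(pair(b, a), 0), a)   [R2 at ε]
2. f(pair(pair(b, a), 0), a)  →  a   [R2 at ε]

a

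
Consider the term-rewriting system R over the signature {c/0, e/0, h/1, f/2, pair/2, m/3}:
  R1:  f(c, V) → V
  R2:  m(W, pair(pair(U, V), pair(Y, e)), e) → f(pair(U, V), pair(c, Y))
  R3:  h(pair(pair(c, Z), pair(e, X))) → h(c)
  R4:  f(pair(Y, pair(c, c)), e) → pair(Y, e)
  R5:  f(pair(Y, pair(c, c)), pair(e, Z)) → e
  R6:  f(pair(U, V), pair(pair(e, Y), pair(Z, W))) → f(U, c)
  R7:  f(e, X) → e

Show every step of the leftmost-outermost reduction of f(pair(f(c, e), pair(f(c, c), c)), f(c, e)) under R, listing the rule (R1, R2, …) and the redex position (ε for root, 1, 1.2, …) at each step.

pair(e, e)

1. f(pair(f(c, e), pair(f(c, c), c)), f(c, e))  →  f(pair(e, pair(f(c, c), c)), f(c, e))   [R1 at 1.1]
2. f(pair(e, pair(f(c, c), c)), f(c, e))  →  f(pair(e, pair(c, c)), f(c, e))   [R1 at 1.2.1]
3. f(pair(e, pair(c, c)), f(c, e))  →  f(pair(e, pair(c, c)), e)   [R1 at 2]
4. f(pair(e, pair(c, c)), e)  →  pair(e, e)   [R4 at ε]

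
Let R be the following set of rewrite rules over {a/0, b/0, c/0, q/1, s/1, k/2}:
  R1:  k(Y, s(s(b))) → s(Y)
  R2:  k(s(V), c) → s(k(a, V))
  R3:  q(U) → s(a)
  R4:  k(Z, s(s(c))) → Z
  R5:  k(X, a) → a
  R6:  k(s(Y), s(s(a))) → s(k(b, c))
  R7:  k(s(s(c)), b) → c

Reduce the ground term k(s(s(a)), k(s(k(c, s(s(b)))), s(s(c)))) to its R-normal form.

s(s(a))

1. k(s(s(a)), k(s(k(c, s(s(b)))), s(s(c))))  →  k(s(s(a)), s(k(c, s(s(b)))))   [R4 at 2]
2. k(s(s(a)), s(k(c, s(s(b)))))  →  k(s(s(a)), s(s(c)))   [R1 at 2.1]
3. k(s(s(a)), s(s(c)))  →  s(s(a))   [R4 at ε]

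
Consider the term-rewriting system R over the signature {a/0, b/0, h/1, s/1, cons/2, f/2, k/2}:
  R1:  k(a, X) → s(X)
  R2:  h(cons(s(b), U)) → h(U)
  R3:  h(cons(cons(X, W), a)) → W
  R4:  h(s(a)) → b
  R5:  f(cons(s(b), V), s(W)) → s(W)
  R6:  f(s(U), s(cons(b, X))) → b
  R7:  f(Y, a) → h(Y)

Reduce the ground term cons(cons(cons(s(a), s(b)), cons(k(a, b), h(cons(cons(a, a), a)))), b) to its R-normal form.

1. cons(cons(cons(s(a), s(b)), cons(k(a, b), h(cons(cons(a, a), a)))), b)  →  cons(cons(cons(s(a), s(b)), cons(s(b), h(cons(cons(a, a), a)))), b)   [R1 at 1.2.1]
2. cons(cons(cons(s(a), s(b)), cons(s(b), h(cons(cons(a, a), a)))), b)  →  cons(cons(cons(s(a), s(b)), cons(s(b), a)), b)   [R3 at 1.2.2]

cons(cons(cons(s(a), s(b)), cons(s(b), a)), b)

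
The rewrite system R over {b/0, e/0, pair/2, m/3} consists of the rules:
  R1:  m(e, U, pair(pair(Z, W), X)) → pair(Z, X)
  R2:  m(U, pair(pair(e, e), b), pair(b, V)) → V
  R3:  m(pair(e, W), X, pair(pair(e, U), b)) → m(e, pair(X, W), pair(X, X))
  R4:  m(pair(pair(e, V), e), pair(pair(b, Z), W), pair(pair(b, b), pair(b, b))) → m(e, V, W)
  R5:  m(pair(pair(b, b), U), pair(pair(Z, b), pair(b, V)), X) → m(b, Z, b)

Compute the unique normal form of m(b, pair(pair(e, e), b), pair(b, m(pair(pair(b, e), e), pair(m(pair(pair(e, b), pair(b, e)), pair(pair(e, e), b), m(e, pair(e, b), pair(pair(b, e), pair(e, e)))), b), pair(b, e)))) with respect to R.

1. m(b, pair(pair(e, e), b), pair(b, m(pair(pair(b, e), e), pair(m(pair(pair(e, b), pair(b, e)), pair(pair(e, e), b), m(e, pair(e, b), pair(pair(b, e), pair(e, e)))), b), pair(b, e))))  →  m(pair(pair(b, e), e), pair(m(pair(pair(e, b), pair(b, e)), pair(pair(e, e), b), m(e, pair(e, b), pair(pair(b, e), pair(e, e)))), b), pair(b, e))   [R2 at ε]
2. m(pair(pair(b, e), e), pair(m(pair(pair(e, b), pair(b, e)), pair(pair(e, e), b), m(e, pair(e, b), pair(pair(b, e), pair(e, e)))), b), pair(b, e))  →  m(pair(pair(b, e), e), pair(m(pair(pair(e, b), pair(b, e)), pair(pair(e, e), b), pair(b, pair(e, e))), b), pair(b, e))   [R1 at 2.1.3]
3. m(pair(pair(b, e), e), pair(m(pair(pair(e, b), pair(b, e)), pair(pair(e, e), b), pair(b, pair(e, e))), b), pair(b, e))  →  m(pair(pair(b, e), e), pair(pair(e, e), b), pair(b, e))   [R2 at 2.1]
4. m(pair(pair(b, e), e), pair(pair(e, e), b), pair(b, e))  →  e   [R2 at ε]

e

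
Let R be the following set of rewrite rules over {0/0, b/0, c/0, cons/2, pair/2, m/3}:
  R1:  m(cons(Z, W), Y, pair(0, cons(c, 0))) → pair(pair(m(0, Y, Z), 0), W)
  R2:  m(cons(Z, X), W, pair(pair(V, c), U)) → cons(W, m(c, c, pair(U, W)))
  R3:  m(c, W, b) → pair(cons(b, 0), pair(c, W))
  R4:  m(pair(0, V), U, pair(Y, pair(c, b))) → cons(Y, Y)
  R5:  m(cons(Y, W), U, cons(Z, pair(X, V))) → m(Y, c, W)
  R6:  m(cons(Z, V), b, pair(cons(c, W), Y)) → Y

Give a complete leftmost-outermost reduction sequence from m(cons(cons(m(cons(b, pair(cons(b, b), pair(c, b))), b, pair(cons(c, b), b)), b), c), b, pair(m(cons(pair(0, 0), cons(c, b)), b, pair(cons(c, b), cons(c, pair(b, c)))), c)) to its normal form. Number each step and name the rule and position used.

c

1. m(cons(cons(m(cons(b, pair(cons(b, b), pair(c, b))), b, pair(cons(c, b), b)), b), c), b, pair(m(cons(pair(0, 0), cons(c, b)), b, pair(cons(c, b), cons(c, pair(b, c)))), c))  →  m(cons(cons(b, b), c), b, pair(m(cons(pair(0, 0), cons(c, b)), b, pair(cons(c, b), cons(c, pair(b, c)))), c))   [R6 at 1.1.1]
2. m(cons(cons(b, b), c), b, pair(m(cons(pair(0, 0), cons(c, b)), b, pair(cons(c, b), cons(c, pair(b, c)))), c))  →  m(cons(cons(b, b), c), b, pair(cons(c, pair(b, c)), c))   [R6 at 3.1]
3. m(cons(cons(b, b), c), b, pair(cons(c, pair(b, c)), c))  →  c   [R6 at ε]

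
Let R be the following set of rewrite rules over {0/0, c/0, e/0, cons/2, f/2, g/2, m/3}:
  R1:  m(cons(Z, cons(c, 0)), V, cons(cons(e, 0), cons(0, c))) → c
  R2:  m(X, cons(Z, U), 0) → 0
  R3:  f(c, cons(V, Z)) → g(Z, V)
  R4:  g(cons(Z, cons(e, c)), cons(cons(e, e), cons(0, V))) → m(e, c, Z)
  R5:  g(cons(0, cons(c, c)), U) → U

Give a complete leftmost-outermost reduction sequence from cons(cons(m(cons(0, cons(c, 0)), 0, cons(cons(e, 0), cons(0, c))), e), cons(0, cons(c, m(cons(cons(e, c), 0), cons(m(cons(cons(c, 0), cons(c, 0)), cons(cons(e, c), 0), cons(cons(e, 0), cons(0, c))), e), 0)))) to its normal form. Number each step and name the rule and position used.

1. cons(cons(m(cons(0, cons(c, 0)), 0, cons(cons(e, 0), cons(0, c))), e), cons(0, cons(c, m(cons(cons(e, c), 0), cons(m(cons(cons(c, 0), cons(c, 0)), cons(cons(e, c), 0), cons(cons(e, 0), cons(0, c))), e), 0))))  →  cons(cons(c, e), cons(0, cons(c, m(cons(cons(e, c), 0), cons(m(cons(cons(c, 0), cons(c, 0)), cons(cons(e, c), 0), cons(cons(e, 0), cons(0, c))), e), 0))))   [R1 at 1.1]
2. cons(cons(c, e), cons(0, cons(c, m(cons(cons(e, c), 0), cons(m(cons(cons(c, 0), cons(c, 0)), cons(cons(e, c), 0), cons(cons(e, 0), cons(0, c))), e), 0))))  →  cons(cons(c, e), cons(0, cons(c, 0)))   [R2 at 2.2.2]

cons(cons(c, e), cons(0, cons(c, 0)))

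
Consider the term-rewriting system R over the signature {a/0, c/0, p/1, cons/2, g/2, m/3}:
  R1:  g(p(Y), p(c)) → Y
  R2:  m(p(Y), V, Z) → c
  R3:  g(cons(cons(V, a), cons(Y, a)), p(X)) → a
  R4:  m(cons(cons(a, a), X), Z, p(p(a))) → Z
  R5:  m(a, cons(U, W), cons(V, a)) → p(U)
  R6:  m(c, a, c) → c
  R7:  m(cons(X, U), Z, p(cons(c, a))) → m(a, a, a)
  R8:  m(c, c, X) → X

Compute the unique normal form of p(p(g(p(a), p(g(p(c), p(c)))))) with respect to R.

p(p(a))

1. p(p(g(p(a), p(g(p(c), p(c))))))  →  p(p(g(p(a), p(c))))   [R1 at 1.1.2.1]
2. p(p(g(p(a), p(c))))  →  p(p(a))   [R1 at 1.1]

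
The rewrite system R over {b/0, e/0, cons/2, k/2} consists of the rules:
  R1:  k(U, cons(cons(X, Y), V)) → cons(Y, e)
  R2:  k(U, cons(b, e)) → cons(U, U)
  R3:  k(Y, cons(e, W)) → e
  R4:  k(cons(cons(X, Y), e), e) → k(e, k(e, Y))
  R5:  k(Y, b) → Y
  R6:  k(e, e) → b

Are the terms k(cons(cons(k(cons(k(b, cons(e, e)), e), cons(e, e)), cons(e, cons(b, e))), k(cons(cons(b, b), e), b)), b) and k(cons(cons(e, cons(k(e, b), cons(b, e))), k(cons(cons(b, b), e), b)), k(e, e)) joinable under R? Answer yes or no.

yes — NF(t₁) = cons(cons(e, cons(e, cons(b, e))), cons(cons(b, b), e)), NF(t₂) = cons(cons(e, cons(e, cons(b, e))), cons(cons(b, b), e))

Reduce t₁ = k(cons(cons(k(cons(k(b, cons(e, e)), e), cons(e, e)), cons(e, cons(b, e))), k(cons(cons(b, b), e), b)), b):
1. k(cons(cons(k(cons(k(b, cons(e, e)), e), cons(e, e)), cons(e, cons(b, e))), k(cons(cons(b, b), e), b)), b)  →  cons(cons(k(cons(k(b, cons(e, e)), e), cons(e, e)), cons(e, cons(b, e))), k(cons(cons(b, b), e), b))   [R5 at ε]
2. cons(cons(k(cons(k(b, cons(e, e)), e), cons(e, e)), cons(e, cons(b, e))), k(cons(cons(b, b), e), b))  →  cons(cons(e, cons(e, cons(b, e))), k(cons(cons(b, b), e), b))   [R3 at 1.1]
3. cons(cons(e, cons(e, cons(b, e))), k(cons(cons(b, b), e), b))  →  cons(cons(e, cons(e, cons(b, e))), cons(cons(b, b), e))   [R5 at 2]

Reduce t₂ = k(cons(cons(e, cons(k(e, b), cons(b, e))), k(cons(cons(b, b), e), b)), k(e, e)):
1. k(cons(cons(e, cons(k(e, b), cons(b, e))), k(cons(cons(b, b), e), b)), k(e, e))  →  k(cons(cons(e, cons(e, cons(b, e))), k(cons(cons(b, b), e), b)), k(e, e))   [R5 at 1.1.2.1]
2. k(cons(cons(e, cons(e, cons(b, e))), k(cons(cons(b, b), e), b)), k(e, e))  →  k(cons(cons(e, cons(e, cons(b, e))), cons(cons(b, b), e)), k(e, e))   [R5 at 1.2]
3. k(cons(cons(e, cons(e, cons(b, e))), cons(cons(b, b), e)), k(e, e))  →  k(cons(cons(e, cons(e, cons(b, e))), cons(cons(b, b), e)), b)   [R6 at 2]
4. k(cons(cons(e, cons(e, cons(b, e))), cons(cons(b, b), e)), b)  →  cons(cons(e, cons(e, cons(b, e))), cons(cons(b, b), e))   [R5 at ε]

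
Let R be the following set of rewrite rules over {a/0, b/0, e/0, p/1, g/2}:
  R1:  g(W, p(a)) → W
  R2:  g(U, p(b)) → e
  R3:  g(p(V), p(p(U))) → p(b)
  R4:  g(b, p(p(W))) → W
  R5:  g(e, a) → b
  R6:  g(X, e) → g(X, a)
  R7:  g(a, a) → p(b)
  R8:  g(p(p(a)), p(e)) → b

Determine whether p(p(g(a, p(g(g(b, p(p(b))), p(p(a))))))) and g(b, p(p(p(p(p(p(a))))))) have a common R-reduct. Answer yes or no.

Reduce t₁ = p(p(g(a, p(g(g(b, p(p(b))), p(p(a))))))):
1. p(p(g(a, p(g(g(b, p(p(b))), p(p(a)))))))  →  p(p(g(a, p(g(b, p(p(a)))))))   [R4 at 1.1.2.1.1]
2. p(p(g(a, p(g(b, p(p(a)))))))  →  p(p(g(a, p(a))))   [R4 at 1.1.2.1]
3. p(p(g(a, p(a))))  →  p(p(a))   [R1 at 1.1]

Reduce t₂ = g(b, p(p(p(p(p(p(a))))))):
1. g(b, p(p(p(p(p(p(a)))))))  →  p(p(p(p(a))))   [R4 at ε]

no — NF(t₁) = p(p(a)), NF(t₂) = p(p(p(p(a))))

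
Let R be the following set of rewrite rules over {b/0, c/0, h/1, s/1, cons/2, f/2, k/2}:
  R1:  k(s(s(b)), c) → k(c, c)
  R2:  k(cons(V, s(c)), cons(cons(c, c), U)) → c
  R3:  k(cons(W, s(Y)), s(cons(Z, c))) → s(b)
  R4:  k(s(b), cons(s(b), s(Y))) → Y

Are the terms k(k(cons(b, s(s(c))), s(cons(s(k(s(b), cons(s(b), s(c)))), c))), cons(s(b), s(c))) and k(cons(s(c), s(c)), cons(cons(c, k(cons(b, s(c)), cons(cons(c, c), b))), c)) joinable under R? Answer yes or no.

yes — NF(t₁) = c, NF(t₂) = c

Reduce t₁ = k(k(cons(b, s(s(c))), s(cons(s(k(s(b), cons(s(b), s(c)))), c))), cons(s(b), s(c))):
1. k(k(cons(b, s(s(c))), s(cons(s(k(s(b), cons(s(b), s(c)))), c))), cons(s(b), s(c)))  →  k(s(b), cons(s(b), s(c)))   [R3 at 1]
2. k(s(b), cons(s(b), s(c)))  →  c   [R4 at ε]

Reduce t₂ = k(cons(s(c), s(c)), cons(cons(c, k(cons(b, s(c)), cons(cons(c, c), b))), c)):
1. k(cons(s(c), s(c)), cons(cons(c, k(cons(b, s(c)), cons(cons(c, c), b))), c))  →  k(cons(s(c), s(c)), cons(cons(c, c), c))   [R2 at 2.1.2]
2. k(cons(s(c), s(c)), cons(cons(c, c), c))  →  c   [R2 at ε]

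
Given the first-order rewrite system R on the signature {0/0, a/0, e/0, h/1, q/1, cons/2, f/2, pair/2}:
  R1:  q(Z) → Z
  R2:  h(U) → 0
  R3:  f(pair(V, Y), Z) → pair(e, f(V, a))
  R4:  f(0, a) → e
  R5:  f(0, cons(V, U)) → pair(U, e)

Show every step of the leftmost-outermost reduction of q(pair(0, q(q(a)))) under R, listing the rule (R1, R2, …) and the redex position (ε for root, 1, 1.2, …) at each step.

pair(0, a)

1. q(pair(0, q(q(a))))  →  pair(0, q(q(a)))   [R1 at ε]
2. pair(0, q(q(a)))  →  pair(0, q(a))   [R1 at 2]
3. pair(0, q(a))  →  pair(0, a)   [R1 at 2]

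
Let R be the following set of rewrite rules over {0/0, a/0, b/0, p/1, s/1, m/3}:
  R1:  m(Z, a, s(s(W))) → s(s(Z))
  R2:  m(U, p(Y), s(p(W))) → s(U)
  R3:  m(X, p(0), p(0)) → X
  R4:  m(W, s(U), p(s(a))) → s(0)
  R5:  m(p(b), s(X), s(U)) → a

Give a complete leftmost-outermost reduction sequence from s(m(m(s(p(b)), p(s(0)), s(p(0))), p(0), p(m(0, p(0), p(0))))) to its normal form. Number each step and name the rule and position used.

1. s(m(m(s(p(b)), p(s(0)), s(p(0))), p(0), p(m(0, p(0), p(0)))))  →  s(m(s(s(p(b))), p(0), p(m(0, p(0), p(0)))))   [R2 at 1.1]
2. s(m(s(s(p(b))), p(0), p(m(0, p(0), p(0)))))  →  s(m(s(s(p(b))), p(0), p(0)))   [R3 at 1.3.1]
3. s(m(s(s(p(b))), p(0), p(0)))  →  s(s(s(p(b))))   [R3 at 1]

s(s(s(p(b))))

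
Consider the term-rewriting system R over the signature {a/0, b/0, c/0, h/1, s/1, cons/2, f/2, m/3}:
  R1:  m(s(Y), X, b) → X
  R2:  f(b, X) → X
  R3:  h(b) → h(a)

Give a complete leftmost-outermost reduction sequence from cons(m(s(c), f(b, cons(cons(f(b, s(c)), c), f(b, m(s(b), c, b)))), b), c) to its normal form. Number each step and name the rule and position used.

1. cons(m(s(c), f(b, cons(cons(f(b, s(c)), c), f(b, m(s(b), c, b)))), b), c)  →  cons(f(b, cons(cons(f(b, s(c)), c), f(b, m(s(b), c, b)))), c)   [R1 at 1]
2. cons(f(b, cons(cons(f(b, s(c)), c), f(b, m(s(b), c, b)))), c)  →  cons(cons(cons(f(b, s(c)), c), f(b, m(s(b), c, b))), c)   [R2 at 1]
3. cons(cons(cons(f(b, s(c)), c), f(b, m(s(b), c, b))), c)  →  cons(cons(cons(s(c), c), f(b, m(s(b), c, b))), c)   [R2 at 1.1.1]
4. cons(cons(cons(s(c), c), f(b, m(s(b), c, b))), c)  →  cons(cons(cons(s(c), c), m(s(b), c, b)), c)   [R2 at 1.2]
5. cons(cons(cons(s(c), c), m(s(b), c, b)), c)  →  cons(cons(cons(s(c), c), c), c)   [R1 at 1.2]

cons(cons(cons(s(c), c), c), c)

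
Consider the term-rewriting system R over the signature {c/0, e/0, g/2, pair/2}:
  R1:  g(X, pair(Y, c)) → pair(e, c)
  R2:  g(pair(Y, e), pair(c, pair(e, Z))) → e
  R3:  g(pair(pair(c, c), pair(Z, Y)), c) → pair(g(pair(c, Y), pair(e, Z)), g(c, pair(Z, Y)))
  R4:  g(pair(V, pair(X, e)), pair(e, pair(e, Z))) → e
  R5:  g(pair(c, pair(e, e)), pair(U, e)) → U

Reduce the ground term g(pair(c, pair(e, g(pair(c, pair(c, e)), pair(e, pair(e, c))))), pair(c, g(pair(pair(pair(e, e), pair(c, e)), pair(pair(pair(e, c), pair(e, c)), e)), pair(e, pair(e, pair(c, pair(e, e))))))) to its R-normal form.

c

1. g(pair(c, pair(e, g(pair(c, pair(c, e)), pair(e, pair(e, c))))), pair(c, g(pair(pair(pair(e, e), pair(c, e)), pair(pair(pair(e, c), pair(e, c)), e)), pair(e, pair(e, pair(c, pair(e, e)))))))  →  g(pair(c, pair(e, e)), pair(c, g(pair(pair(pair(e, e), pair(c, e)), pair(pair(pair(e, c), pair(e, c)), e)), pair(e, pair(e, pair(c, pair(e, e)))))))   [R4 at 1.2.2]
2. g(pair(c, pair(e, e)), pair(c, g(pair(pair(pair(e, e), pair(c, e)), pair(pair(pair(e, c), pair(e, c)), e)), pair(e, pair(e, pair(c, pair(e, e)))))))  →  g(pair(c, pair(e, e)), pair(c, e))   [R4 at 2.2]
3. g(pair(c, pair(e, e)), pair(c, e))  →  c   [R5 at ε]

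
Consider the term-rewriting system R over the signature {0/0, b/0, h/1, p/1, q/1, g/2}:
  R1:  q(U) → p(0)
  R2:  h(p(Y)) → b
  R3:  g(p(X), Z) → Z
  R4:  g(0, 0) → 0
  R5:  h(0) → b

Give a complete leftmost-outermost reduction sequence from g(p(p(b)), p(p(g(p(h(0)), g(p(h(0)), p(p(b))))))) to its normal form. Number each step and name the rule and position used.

p(p(p(p(b))))

1. g(p(p(b)), p(p(g(p(h(0)), g(p(h(0)), p(p(b)))))))  →  p(p(g(p(h(0)), g(p(h(0)), p(p(b))))))   [R3 at ε]
2. p(p(g(p(h(0)), g(p(h(0)), p(p(b))))))  →  p(p(g(p(h(0)), p(p(b)))))   [R3 at 1.1]
3. p(p(g(p(h(0)), p(p(b)))))  →  p(p(p(p(b))))   [R3 at 1.1]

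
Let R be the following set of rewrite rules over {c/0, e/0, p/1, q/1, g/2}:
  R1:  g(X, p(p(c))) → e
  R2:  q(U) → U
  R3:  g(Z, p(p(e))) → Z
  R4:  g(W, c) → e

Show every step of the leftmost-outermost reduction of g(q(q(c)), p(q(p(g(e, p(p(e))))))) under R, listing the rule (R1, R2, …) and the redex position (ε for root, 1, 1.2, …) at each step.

1. g(q(q(c)), p(q(p(g(e, p(p(e)))))))  →  g(q(c), p(q(p(g(e, p(p(e)))))))   [R2 at 1]
2. g(q(c), p(q(p(g(e, p(p(e)))))))  →  g(c, p(q(p(g(e, p(p(e)))))))   [R2 at 1]
3. g(c, p(q(p(g(e, p(p(e)))))))  →  g(c, p(p(g(e, p(p(e))))))   [R2 at 2.1]
4. g(c, p(p(g(e, p(p(e))))))  →  g(c, p(p(e)))   [R3 at 2.1.1]
5. g(c, p(p(e)))  →  c   [R3 at ε]

c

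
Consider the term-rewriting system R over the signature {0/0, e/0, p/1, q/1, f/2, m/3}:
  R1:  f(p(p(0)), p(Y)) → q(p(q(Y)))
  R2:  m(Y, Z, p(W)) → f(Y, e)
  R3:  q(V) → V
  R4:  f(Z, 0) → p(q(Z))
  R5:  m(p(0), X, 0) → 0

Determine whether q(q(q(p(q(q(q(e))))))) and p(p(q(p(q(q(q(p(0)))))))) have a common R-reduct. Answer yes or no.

Reduce t₁ = q(q(q(p(q(q(q(e))))))):
1. q(q(q(p(q(q(q(e)))))))  →  q(q(p(q(q(q(e))))))   [R3 at ε]
2. q(q(p(q(q(q(e))))))  →  q(p(q(q(q(e)))))   [R3 at ε]
3. q(p(q(q(q(e)))))  →  p(q(q(q(e))))   [R3 at ε]
4. p(q(q(q(e))))  →  p(q(q(e)))   [R3 at 1]
5. p(q(q(e)))  →  p(q(e))   [R3 at 1]
6. p(q(e))  →  p(e)   [R3 at 1]

Reduce t₂ = p(p(q(p(q(q(q(p(0)))))))):
1. p(p(q(p(q(q(q(p(0))))))))  →  p(p(p(q(q(q(p(0)))))))   [R3 at 1.1]
2. p(p(p(q(q(q(p(0)))))))  →  p(p(p(q(q(p(0))))))   [R3 at 1.1.1]
3. p(p(p(q(q(p(0))))))  →  p(p(p(q(p(0)))))   [R3 at 1.1.1]
4. p(p(p(q(p(0)))))  →  p(p(p(p(0))))   [R3 at 1.1.1]

no — NF(t₁) = p(e), NF(t₂) = p(p(p(p(0))))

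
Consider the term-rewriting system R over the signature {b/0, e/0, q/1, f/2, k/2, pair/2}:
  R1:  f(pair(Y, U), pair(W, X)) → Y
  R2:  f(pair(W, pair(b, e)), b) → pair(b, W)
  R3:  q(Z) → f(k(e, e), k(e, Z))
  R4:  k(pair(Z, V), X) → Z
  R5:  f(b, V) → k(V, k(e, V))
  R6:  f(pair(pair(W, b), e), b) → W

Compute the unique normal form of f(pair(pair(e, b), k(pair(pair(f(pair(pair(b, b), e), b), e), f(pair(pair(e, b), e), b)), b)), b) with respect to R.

1. f(pair(pair(e, b), k(pair(pair(f(pair(pair(b, b), e), b), e), f(pair(pair(e, b), e), b)), b)), b)  →  f(pair(pair(e, b), pair(f(pair(pair(b, b), e), b), e)), b)   [R4 at 1.2]
2. f(pair(pair(e, b), pair(f(pair(pair(b, b), e), b), e)), b)  →  f(pair(pair(e, b), pair(b, e)), b)   [R6 at 1.2.1]
3. f(pair(pair(e, b), pair(b, e)), b)  →  pair(b, pair(e, b))   [R2 at ε]

pair(b, pair(e, b))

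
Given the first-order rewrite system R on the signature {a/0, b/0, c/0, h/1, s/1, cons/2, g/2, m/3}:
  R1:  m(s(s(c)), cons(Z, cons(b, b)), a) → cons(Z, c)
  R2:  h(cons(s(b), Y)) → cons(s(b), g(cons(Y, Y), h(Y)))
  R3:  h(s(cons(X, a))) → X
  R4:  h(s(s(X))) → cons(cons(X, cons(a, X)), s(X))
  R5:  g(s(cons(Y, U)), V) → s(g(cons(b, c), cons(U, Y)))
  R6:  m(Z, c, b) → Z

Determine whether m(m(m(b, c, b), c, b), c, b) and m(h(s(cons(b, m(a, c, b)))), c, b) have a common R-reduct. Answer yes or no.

yes — NF(t₁) = b, NF(t₂) = b

Reduce t₁ = m(m(m(b, c, b), c, b), c, b):
1. m(m(m(b, c, b), c, b), c, b)  →  m(m(b, c, b), c, b)   [R6 at ε]
2. m(m(b, c, b), c, b)  →  m(b, c, b)   [R6 at ε]
3. m(b, c, b)  →  b   [R6 at ε]

Reduce t₂ = m(h(s(cons(b, m(a, c, b)))), c, b):
1. m(h(s(cons(b, m(a, c, b)))), c, b)  →  h(s(cons(b, m(a, c, b))))   [R6 at ε]
2. h(s(cons(b, m(a, c, b))))  →  h(s(cons(b, a)))   [R6 at 1.1.2]
3. h(s(cons(b, a)))  →  b   [R3 at ε]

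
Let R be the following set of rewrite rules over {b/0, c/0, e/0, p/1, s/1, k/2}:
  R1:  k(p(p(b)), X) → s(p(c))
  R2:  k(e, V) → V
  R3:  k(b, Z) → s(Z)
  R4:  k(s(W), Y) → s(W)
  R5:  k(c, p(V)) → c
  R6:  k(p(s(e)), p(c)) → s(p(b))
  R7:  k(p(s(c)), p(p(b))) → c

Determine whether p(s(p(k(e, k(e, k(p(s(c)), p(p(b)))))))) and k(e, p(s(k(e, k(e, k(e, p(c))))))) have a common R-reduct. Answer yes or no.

Reduce t₁ = p(s(p(k(e, k(e, k(p(s(c)), p(p(b)))))))):
1. p(s(p(k(e, k(e, k(p(s(c)), p(p(b))))))))  →  p(s(p(k(e, k(p(s(c)), p(p(b)))))))   [R2 at 1.1.1]
2. p(s(p(k(e, k(p(s(c)), p(p(b)))))))  →  p(s(p(k(p(s(c)), p(p(b))))))   [R2 at 1.1.1]
3. p(s(p(k(p(s(c)), p(p(b))))))  →  p(s(p(c)))   [R7 at 1.1.1]

Reduce t₂ = k(e, p(s(k(e, k(e, k(e, p(c))))))):
1. k(e, p(s(k(e, k(e, k(e, p(c)))))))  →  p(s(k(e, k(e, k(e, p(c))))))   [R2 at ε]
2. p(s(k(e, k(e, k(e, p(c))))))  →  p(s(k(e, k(e, p(c)))))   [R2 at 1.1]
3. p(s(k(e, k(e, p(c)))))  →  p(s(k(e, p(c))))   [R2 at 1.1]
4. p(s(k(e, p(c))))  →  p(s(p(c)))   [R2 at 1.1]

yes — NF(t₁) = p(s(p(c))), NF(t₂) = p(s(p(c)))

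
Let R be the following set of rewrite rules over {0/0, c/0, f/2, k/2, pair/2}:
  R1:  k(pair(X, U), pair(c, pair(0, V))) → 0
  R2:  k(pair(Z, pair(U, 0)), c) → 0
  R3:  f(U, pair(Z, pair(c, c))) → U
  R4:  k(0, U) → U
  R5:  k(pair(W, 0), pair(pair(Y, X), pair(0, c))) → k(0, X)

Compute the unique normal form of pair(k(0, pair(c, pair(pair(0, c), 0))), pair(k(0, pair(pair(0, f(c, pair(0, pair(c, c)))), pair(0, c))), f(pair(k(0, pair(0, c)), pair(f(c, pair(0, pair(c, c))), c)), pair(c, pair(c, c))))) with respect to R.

pair(pair(c, pair(pair(0, c), 0)), pair(pair(pair(0, c), pair(0, c)), pair(pair(0, c), pair(c, c))))

1. pair(k(0, pair(c, pair(pair(0, c), 0))), pair(k(0, pair(pair(0, f(c, pair(0, pair(c, c)))), pair(0, c))), f(pair(k(0, pair(0, c)), pair(f(c, pair(0, pair(c, c))), c)), pair(c, pair(c, c)))))  →  pair(pair(c, pair(pair(0, c), 0)), pair(k(0, pair(pair(0, f(c, pair(0, pair(c, c)))), pair(0, c))), f(pair(k(0, pair(0, c)), pair(f(c, pair(0, pair(c, c))), c)), pair(c, pair(c, c)))))   [R4 at 1]
2. pair(pair(c, pair(pair(0, c), 0)), pair(k(0, pair(pair(0, f(c, pair(0, pair(c, c)))), pair(0, c))), f(pair(k(0, pair(0, c)), pair(f(c, pair(0, pair(c, c))), c)), pair(c, pair(c, c)))))  →  pair(pair(c, pair(pair(0, c), 0)), pair(pair(pair(0, f(c, pair(0, pair(c, c)))), pair(0, c)), f(pair(k(0, pair(0, c)), pair(f(c, pair(0, pair(c, c))), c)), pair(c, pair(c, c)))))   [R4 at 2.1]
3. pair(pair(c, pair(pair(0, c), 0)), pair(pair(pair(0, f(c, pair(0, pair(c, c)))), pair(0, c)), f(pair(k(0, pair(0, c)), pair(f(c, pair(0, pair(c, c))), c)), pair(c, pair(c, c)))))  →  pair(pair(c, pair(pair(0, c), 0)), pair(pair(pair(0, c), pair(0, c)), f(pair(k(0, pair(0, c)), pair(f(c, pair(0, pair(c, c))), c)), pair(c, pair(c, c)))))   [R3 at 2.1.1.2]
4. pair(pair(c, pair(pair(0, c), 0)), pair(pair(pair(0, c), pair(0, c)), f(pair(k(0, pair(0, c)), pair(f(c, pair(0, pair(c, c))), c)), pair(c, pair(c, c)))))  →  pair(pair(c, pair(pair(0, c), 0)), pair(pair(pair(0, c), pair(0, c)), pair(k(0, pair(0, c)), pair(f(c, pair(0, pair(c, c))), c))))   [R3 at 2.2]
5. pair(pair(c, pair(pair(0, c), 0)), pair(pair(pair(0, c), pair(0, c)), pair(k(0, pair(0, c)), pair(f(c, pair(0, pair(c, c))), c))))  →  pair(pair(c, pair(pair(0, c), 0)), pair(pair(pair(0, c), pair(0, c)), pair(pair(0, c), pair(f(c, pair(0, pair(c, c))), c))))   [R4 at 2.2.1]
6. pair(pair(c, pair(pair(0, c), 0)), pair(pair(pair(0, c), pair(0, c)), pair(pair(0, c), pair(f(c, pair(0, pair(c, c))), c))))  →  pair(pair(c, pair(pair(0, c), 0)), pair(pair(pair(0, c), pair(0, c)), pair(pair(0, c), pair(c, c))))   [R3 at 2.2.2.1]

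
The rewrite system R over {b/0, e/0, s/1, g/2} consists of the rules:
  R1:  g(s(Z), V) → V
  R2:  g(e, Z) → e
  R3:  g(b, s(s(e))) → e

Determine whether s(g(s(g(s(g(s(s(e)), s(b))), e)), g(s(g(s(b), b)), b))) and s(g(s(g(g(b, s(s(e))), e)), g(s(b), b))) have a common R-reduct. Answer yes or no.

Reduce t₁ = s(g(s(g(s(g(s(s(e)), s(b))), e)), g(s(g(s(b), b)), b))):
1. s(g(s(g(s(g(s(s(e)), s(b))), e)), g(s(g(s(b), b)), b)))  →  s(g(s(g(s(b), b)), b))   [R1 at 1]
2. s(g(s(g(s(b), b)), b))  →  s(b)   [R1 at 1]

Reduce t₂ = s(g(s(g(g(b, s(s(e))), e)), g(s(b), b))):
1. s(g(s(g(g(b, s(s(e))), e)), g(s(b), b)))  →  s(g(s(b), b))   [R1 at 1]
2. s(g(s(b), b))  →  s(b)   [R1 at 1]

yes — NF(t₁) = s(b), NF(t₂) = s(b)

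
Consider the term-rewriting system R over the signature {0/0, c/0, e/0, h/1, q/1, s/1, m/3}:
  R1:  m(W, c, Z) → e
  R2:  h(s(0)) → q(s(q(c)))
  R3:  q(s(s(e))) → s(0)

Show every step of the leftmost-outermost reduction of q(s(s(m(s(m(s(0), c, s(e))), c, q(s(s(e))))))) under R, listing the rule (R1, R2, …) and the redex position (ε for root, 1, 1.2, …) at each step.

1. q(s(s(m(s(m(s(0), c, s(e))), c, q(s(s(e)))))))  →  q(s(s(e)))   [R1 at 1.1.1]
2. q(s(s(e)))  →  s(0)   [R3 at ε]

s(0)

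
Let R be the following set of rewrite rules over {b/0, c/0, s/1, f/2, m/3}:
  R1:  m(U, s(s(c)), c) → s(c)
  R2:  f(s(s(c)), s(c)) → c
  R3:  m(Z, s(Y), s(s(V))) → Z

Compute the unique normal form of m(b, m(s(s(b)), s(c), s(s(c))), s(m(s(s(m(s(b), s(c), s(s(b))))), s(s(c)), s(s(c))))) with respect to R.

1. m(b, m(s(s(b)), s(c), s(s(c))), s(m(s(s(m(s(b), s(c), s(s(b))))), s(s(c)), s(s(c)))))  →  m(b, s(s(b)), s(m(s(s(m(s(b), s(c), s(s(b))))), s(s(c)), s(s(c)))))   [R3 at 2]
2. m(b, s(s(b)), s(m(s(s(m(s(b), s(c), s(s(b))))), s(s(c)), s(s(c)))))  →  m(b, s(s(b)), s(s(s(m(s(b), s(c), s(s(b)))))))   [R3 at 3.1]
3. m(b, s(s(b)), s(s(s(m(s(b), s(c), s(s(b)))))))  →  b   [R3 at ε]

b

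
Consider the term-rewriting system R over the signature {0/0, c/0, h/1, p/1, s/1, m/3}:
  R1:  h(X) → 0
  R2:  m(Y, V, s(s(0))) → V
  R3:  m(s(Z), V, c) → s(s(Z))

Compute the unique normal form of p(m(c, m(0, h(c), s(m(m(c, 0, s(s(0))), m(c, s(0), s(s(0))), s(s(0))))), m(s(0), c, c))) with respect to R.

p(0)

1. p(m(c, m(0, h(c), s(m(m(c, 0, s(s(0))), m(c, s(0), s(s(0))), s(s(0))))), m(s(0), c, c)))  →  p(m(c, m(0, 0, s(m(m(c, 0, s(s(0))), m(c, s(0), s(s(0))), s(s(0))))), m(s(0), c, c)))   [R1 at 1.2.2]
2. p(m(c, m(0, 0, s(m(m(c, 0, s(s(0))), m(c, s(0), s(s(0))), s(s(0))))), m(s(0), c, c)))  →  p(m(c, m(0, 0, s(m(c, s(0), s(s(0))))), m(s(0), c, c)))   [R2 at 1.2.3.1]
3. p(m(c, m(0, 0, s(m(c, s(0), s(s(0))))), m(s(0), c, c)))  →  p(m(c, m(0, 0, s(s(0))), m(s(0), c, c)))   [R2 at 1.2.3.1]
4. p(m(c, m(0, 0, s(s(0))), m(s(0), c, c)))  →  p(m(c, 0, m(s(0), c, c)))   [R2 at 1.2]
5. p(m(c, 0, m(s(0), c, c)))  →  p(m(c, 0, s(s(0))))   [R3 at 1.3]
6. p(m(c, 0, s(s(0))))  →  p(0)   [R2 at 1]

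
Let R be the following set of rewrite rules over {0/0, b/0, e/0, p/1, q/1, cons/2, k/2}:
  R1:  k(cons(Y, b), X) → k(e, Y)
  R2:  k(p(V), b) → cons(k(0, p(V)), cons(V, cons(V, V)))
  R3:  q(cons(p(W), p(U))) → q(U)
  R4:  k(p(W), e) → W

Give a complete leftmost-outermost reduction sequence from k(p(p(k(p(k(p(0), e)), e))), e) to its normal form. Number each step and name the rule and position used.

p(0)

1. k(p(p(k(p(k(p(0), e)), e))), e)  →  p(k(p(k(p(0), e)), e))   [R4 at ε]
2. p(k(p(k(p(0), e)), e))  →  p(k(p(0), e))   [R4 at 1]
3. p(k(p(0), e))  →  p(0)   [R4 at 1]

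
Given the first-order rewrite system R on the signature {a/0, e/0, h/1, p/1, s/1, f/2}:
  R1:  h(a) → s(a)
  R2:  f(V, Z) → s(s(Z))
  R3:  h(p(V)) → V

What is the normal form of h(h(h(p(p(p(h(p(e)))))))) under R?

e

1. h(h(h(p(p(p(h(p(e))))))))  →  h(h(p(p(h(p(e))))))   [R3 at 1.1]
2. h(h(p(p(h(p(e))))))  →  h(p(h(p(e))))   [R3 at 1]
3. h(p(h(p(e))))  →  h(p(e))   [R3 at ε]
4. h(p(e))  →  e   [R3 at ε]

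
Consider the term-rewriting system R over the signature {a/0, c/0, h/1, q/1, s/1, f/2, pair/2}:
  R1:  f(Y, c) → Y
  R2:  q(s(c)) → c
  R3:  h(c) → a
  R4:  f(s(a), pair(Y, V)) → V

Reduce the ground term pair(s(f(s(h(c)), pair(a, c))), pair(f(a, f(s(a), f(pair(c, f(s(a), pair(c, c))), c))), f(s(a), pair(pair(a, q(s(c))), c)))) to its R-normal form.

1. pair(s(f(s(h(c)), pair(a, c))), pair(f(a, f(s(a), f(pair(c, f(s(a), pair(c, c))), c))), f(s(a), pair(pair(a, q(s(c))), c))))  →  pair(s(f(s(a), pair(a, c))), pair(f(a, f(s(a), f(pair(c, f(s(a), pair(c, c))), c))), f(s(a), pair(pair(a, q(s(c))), c))))   [R3 at 1.1.1.1]
2. pair(s(f(s(a), pair(a, c))), pair(f(a, f(s(a), f(pair(c, f(s(a), pair(c, c))), c))), f(s(a), pair(pair(a, q(s(c))), c))))  →  pair(s(c), pair(f(a, f(s(a), f(pair(c, f(s(a), pair(c, c))), c))), f(s(a), pair(pair(a, q(s(c))), c))))   [R4 at 1.1]
3. pair(s(c), pair(f(a, f(s(a), f(pair(c, f(s(a), pair(c, c))), c))), f(s(a), pair(pair(a, q(s(c))), c))))  →  pair(s(c), pair(f(a, f(s(a), pair(c, f(s(a), pair(c, c))))), f(s(a), pair(pair(a, q(s(c))), c))))   [R1 at 2.1.2.2]
4. pair(s(c), pair(f(a, f(s(a), pair(c, f(s(a), pair(c, c))))), f(s(a), pair(pair(a, q(s(c))), c))))  →  pair(s(c), pair(f(a, f(s(a), pair(c, c))), f(s(a), pair(pair(a, q(s(c))), c))))   [R4 at 2.1.2]
5. pair(s(c), pair(f(a, f(s(a), pair(c, c))), f(s(a), pair(pair(a, q(s(c))), c))))  →  pair(s(c), pair(f(a, c), f(s(a), pair(pair(a, q(s(c))), c))))   [R4 at 2.1.2]
6. pair(s(c), pair(f(a, c), f(s(a), pair(pair(a, q(s(c))), c))))  →  pair(s(c), pair(a, f(s(a), pair(pair(a, q(s(c))), c))))   [R1 at 2.1]
7. pair(s(c), pair(a, f(s(a), pair(pair(a, q(s(c))), c))))  →  pair(s(c), pair(a, c))   [R4 at 2.2]

pair(s(c), pair(a, c))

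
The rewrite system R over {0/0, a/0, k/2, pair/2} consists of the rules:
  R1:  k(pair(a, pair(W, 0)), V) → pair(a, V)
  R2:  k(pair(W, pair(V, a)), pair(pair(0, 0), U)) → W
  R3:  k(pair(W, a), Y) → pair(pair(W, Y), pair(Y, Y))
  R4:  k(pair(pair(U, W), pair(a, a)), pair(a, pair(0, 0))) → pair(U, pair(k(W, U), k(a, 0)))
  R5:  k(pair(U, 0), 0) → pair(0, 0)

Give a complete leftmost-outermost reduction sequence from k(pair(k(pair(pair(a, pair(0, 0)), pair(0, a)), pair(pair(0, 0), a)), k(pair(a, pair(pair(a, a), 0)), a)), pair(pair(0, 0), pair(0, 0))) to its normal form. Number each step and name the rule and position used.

1. k(pair(k(pair(pair(a, pair(0, 0)), pair(0, a)), pair(pair(0, 0), a)), k(pair(a, pair(pair(a, a), 0)), a)), pair(pair(0, 0), pair(0, 0)))  →  k(pair(pair(a, pair(0, 0)), k(pair(a, pair(pair(a, a), 0)), a)), pair(pair(0, 0), pair(0, 0)))   [R2 at 1.1]
2. k(pair(pair(a, pair(0, 0)), k(pair(a, pair(pair(a, a), 0)), a)), pair(pair(0, 0), pair(0, 0)))  →  k(pair(pair(a, pair(0, 0)), pair(a, a)), pair(pair(0, 0), pair(0, 0)))   [R1 at 1.2]
3. k(pair(pair(a, pair(0, 0)), pair(a, a)), pair(pair(0, 0), pair(0, 0)))  →  pair(a, pair(0, 0))   [R2 at ε]

pair(a, pair(0, 0))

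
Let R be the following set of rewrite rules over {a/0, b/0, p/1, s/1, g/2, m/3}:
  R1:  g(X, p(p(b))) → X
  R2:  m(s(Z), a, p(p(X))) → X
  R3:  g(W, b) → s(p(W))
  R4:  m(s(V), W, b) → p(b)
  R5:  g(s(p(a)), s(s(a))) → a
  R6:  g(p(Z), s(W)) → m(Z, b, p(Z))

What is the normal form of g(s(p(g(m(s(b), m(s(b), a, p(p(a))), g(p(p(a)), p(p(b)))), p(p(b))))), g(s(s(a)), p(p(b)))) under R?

1. g(s(p(g(m(s(b), m(s(b), a, p(p(a))), g(p(p(a)), p(p(b)))), p(p(b))))), g(s(s(a)), p(p(b))))  →  g(s(p(m(s(b), m(s(b), a, p(p(a))), g(p(p(a)), p(p(b)))))), g(s(s(a)), p(p(b))))   [R1 at 1.1.1]
2. g(s(p(m(s(b), m(s(b), a, p(p(a))), g(p(p(a)), p(p(b)))))), g(s(s(a)), p(p(b))))  →  g(s(p(m(s(b), a, g(p(p(a)), p(p(b)))))), g(s(s(a)), p(p(b))))   [R2 at 1.1.1.2]
3. g(s(p(m(s(b), a, g(p(p(a)), p(p(b)))))), g(s(s(a)), p(p(b))))  →  g(s(p(m(s(b), a, p(p(a))))), g(s(s(a)), p(p(b))))   [R1 at 1.1.1.3]
4. g(s(p(m(s(b), a, p(p(a))))), g(s(s(a)), p(p(b))))  →  g(s(p(a)), g(s(s(a)), p(p(b))))   [R2 at 1.1.1]
5. g(s(p(a)), g(s(s(a)), p(p(b))))  →  g(s(p(a)), s(s(a)))   [R1 at 2]
6. g(s(p(a)), s(s(a)))  →  a   [R5 at ε]

a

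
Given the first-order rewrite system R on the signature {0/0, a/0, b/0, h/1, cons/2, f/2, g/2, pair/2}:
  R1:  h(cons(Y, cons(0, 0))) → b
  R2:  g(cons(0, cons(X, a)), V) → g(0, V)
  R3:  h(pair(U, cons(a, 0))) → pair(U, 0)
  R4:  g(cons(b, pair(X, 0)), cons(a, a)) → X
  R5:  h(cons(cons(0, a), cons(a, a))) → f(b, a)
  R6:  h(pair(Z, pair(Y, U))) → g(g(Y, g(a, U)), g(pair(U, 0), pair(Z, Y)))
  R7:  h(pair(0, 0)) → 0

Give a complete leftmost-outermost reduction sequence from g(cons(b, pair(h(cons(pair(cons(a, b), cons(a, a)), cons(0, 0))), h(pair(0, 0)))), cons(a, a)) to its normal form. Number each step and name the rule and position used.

1. g(cons(b, pair(h(cons(pair(cons(a, b), cons(a, a)), cons(0, 0))), h(pair(0, 0)))), cons(a, a))  →  g(cons(b, pair(b, h(pair(0, 0)))), cons(a, a))   [R1 at 1.2.1]
2. g(cons(b, pair(b, h(pair(0, 0)))), cons(a, a))  →  g(cons(b, pair(b, 0)), cons(a, a))   [R7 at 1.2.2]
3. g(cons(b, pair(b, 0)), cons(a, a))  →  b   [R4 at ε]

b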